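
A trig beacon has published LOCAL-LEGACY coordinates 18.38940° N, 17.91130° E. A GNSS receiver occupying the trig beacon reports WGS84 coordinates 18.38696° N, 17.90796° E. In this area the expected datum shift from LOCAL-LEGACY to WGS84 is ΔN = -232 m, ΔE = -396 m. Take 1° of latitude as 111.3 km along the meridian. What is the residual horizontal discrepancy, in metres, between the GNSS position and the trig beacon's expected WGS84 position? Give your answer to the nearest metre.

59 m

Observed coordinate differences: Δφ = -0.00244°, Δλ = -0.00334°.
Converting to metres (1° lat = 111300 m, cos φ = 0.948934): observed ΔN = -271.6 m, observed ΔE = -352.8 m.
Subtracting the expected shift leaves a residual of -271.6 − (-232) = -39.6 m north and -352.8 − (-396) = 43.2 m east.
Residual distance = √((-39.6)² + 43.2²) = 58.6 m.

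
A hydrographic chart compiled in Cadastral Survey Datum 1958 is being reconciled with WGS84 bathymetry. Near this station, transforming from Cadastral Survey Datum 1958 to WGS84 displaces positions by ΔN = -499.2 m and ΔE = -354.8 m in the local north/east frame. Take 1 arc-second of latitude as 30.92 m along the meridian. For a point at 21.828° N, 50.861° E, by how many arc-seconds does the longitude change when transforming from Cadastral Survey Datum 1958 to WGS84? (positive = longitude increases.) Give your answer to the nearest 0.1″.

Δλ = -12.4″

At latitude 21.828°, cos φ = 0.928304.
1″ of longitude at this latitude = 30.92 × cos φ = 28.7032 m, so Δλ = -354.8 / 28.7032 = -12.361″.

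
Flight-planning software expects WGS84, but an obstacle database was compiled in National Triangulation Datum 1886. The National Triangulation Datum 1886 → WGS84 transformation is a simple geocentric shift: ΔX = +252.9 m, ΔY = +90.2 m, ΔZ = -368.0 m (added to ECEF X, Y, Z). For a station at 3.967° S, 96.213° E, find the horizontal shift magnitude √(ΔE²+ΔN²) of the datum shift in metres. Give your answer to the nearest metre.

447 m

The local east axis at (φ, λ) is (−sin λ, cos λ, 0), so ΔE = −sin(96.213°)·252.9 + cos(96.213°)·90.2 = -261.18 m.
The local north axis is (−sin φ cos λ, −sin φ sin λ, cos φ), giving ΔN = -1.894 + 6.204 − 367.118 = -362.81 m.
Horizontal magnitude = √(ΔE² + ΔN²) = √((-261.18)² + (-362.81)²) = 447.04 m.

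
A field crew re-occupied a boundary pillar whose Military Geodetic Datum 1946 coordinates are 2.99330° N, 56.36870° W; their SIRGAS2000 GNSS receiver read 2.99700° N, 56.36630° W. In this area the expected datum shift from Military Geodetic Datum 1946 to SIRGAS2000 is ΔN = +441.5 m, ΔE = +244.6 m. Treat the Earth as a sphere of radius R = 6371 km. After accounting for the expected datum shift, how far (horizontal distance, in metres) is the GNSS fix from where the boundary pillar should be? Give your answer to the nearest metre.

37 m

Observed coordinate differences: Δφ = +0.00370°, Δλ = +0.00240°.
Converting to metres (1° lat = 111195 m, cos φ = 0.998636): observed ΔN = 411.4 m, observed ΔE = 266.5 m.
Subtracting the expected shift leaves a residual of 411.4 − (441.5) = -30.1 m north and 266.5 − (244.6) = 21.9 m east.
Residual distance = √((-30.1)² + 21.9²) = 37.2 m.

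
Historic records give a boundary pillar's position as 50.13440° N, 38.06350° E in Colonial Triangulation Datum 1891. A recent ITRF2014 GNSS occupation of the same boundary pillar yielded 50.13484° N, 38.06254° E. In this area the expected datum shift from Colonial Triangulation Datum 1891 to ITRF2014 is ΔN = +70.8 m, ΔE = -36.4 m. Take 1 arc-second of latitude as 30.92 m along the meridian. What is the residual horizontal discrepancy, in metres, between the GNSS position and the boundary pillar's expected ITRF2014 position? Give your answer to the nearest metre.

39 m

Observed coordinate differences: Δφ = +0.00044°, Δλ = -0.00096°.
Converting to metres (1° lat = 111312 m, cos φ = 0.640989): observed ΔN = 49.0 m, observed ΔE = -68.5 m.
Subtracting the expected shift leaves a residual of 49.0 − (70.8) = -21.8 m north and -68.5 − (-36.4) = -32.1 m east.
Residual distance = √((-21.8)² + (-32.1)²) = 38.8 m.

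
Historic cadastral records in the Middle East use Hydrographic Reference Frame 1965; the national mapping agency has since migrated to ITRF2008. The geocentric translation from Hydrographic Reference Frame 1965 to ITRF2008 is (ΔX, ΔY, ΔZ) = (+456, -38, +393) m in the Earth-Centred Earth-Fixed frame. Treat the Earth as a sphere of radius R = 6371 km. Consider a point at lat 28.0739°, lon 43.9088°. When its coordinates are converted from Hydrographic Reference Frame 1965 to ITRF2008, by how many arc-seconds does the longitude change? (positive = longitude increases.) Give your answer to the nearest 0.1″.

sin φ = 0.470610, cos φ = 0.882341, sin λ = 0.693512, cos λ = 0.720445.
East component: ΔE = −sin λ·ΔX + cos λ·ΔY = −(0.693512)(456) + (0.720445)(-38) = -343.62 m.
1° of latitude spans πR/180 = 111195 m; at latitude φ, 1° of longitude spans that × cos φ = 98111.9 m, so Δλ = -343.62 / 98111.9 × 3600 = -12.608″.

Δλ = -12.6″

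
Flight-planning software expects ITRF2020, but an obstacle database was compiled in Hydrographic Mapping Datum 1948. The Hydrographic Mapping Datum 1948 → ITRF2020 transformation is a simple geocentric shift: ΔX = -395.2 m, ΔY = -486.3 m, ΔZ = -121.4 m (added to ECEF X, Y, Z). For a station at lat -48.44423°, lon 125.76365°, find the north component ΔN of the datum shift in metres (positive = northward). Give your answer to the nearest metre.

ΔN = -203 m

The local north axis is (−sin φ cos λ, −sin φ sin λ, cos φ), giving ΔN = 172.839 − 295.284 − 80.531 = -202.98 m.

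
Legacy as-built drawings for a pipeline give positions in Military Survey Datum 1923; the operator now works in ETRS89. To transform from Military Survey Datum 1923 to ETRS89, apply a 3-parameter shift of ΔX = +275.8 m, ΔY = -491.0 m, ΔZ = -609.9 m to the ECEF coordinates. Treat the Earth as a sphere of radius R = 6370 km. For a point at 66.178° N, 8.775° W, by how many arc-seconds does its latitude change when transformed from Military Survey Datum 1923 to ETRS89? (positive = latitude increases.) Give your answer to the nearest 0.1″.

sin φ = 0.914805, cos φ = 0.403897, sin λ = -0.152555, cos λ = 0.988295.
North component: ΔN = −sin φ cos λ·ΔX − sin φ sin λ·ΔY + cos φ·ΔZ = −(0.914805)(0.988295)(275.8) − (0.914805)(-0.152555)(-491.0) + (0.403897)(-609.9) = -564.21 m.
1° of latitude spans πR/180 = 111177 m, so Δφ = -564.21 / 111177 × 3600 = -18.269″.

Δφ = -18.3″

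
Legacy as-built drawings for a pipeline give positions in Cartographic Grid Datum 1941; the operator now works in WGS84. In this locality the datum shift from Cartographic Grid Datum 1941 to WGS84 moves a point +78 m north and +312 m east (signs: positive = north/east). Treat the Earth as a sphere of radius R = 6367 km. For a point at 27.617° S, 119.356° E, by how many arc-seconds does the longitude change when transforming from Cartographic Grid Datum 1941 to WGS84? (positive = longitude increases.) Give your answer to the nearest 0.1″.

Δλ = 11.4″

At latitude -27.617°, cos φ = 0.886066.
One radian of longitude at latitude φ spans R cos φ, so Δλ = ΔE / (R cos φ) = 312.0 / (6367000 × 0.886066) = 5.5304e-05 rad = 11.407″.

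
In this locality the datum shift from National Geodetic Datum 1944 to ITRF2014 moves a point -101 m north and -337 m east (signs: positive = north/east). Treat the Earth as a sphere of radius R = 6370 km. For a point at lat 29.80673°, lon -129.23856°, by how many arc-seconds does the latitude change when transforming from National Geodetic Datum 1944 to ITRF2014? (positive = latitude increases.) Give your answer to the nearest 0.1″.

On a sphere of radius R, 1 rad of latitude = R, so Δφ = ΔN / R = -101.0 / 6370000 = -1.5856e-05 rad = -3.270″.

Δφ = -3.3″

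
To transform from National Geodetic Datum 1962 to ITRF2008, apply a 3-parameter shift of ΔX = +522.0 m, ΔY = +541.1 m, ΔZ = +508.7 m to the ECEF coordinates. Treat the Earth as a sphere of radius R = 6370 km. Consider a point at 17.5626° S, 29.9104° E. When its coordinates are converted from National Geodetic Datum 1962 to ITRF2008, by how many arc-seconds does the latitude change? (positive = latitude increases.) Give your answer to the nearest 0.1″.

sin φ = -0.301748, cos φ = 0.953388, sin λ = 0.498645, cos λ = 0.866806.
North component: ΔN = −sin φ cos λ·ΔX − sin φ sin λ·ΔY + cos φ·ΔZ = −(-0.301748)(0.866806)(522.0) − (-0.301748)(0.498645)(541.1) + (0.953388)(508.7) = 702.94 m.
1° of latitude spans πR/180 = 111177 m, so Δφ = 702.94 / 111177 × 3600 = 22.762″.

Δφ = 22.8″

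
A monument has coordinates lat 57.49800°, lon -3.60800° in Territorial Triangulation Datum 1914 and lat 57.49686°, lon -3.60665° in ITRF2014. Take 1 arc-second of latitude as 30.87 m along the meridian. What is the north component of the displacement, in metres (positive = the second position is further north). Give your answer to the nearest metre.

Δφ = 57.49686° − 57.49800° = -0.00114°; Δλ = -3.60665° − -3.60800° = +0.00135°.
1° of latitude = 3600 × 30.87 = 111132 m.
ΔN = Δφ × 111132 = -126.7 m; ΔE = Δλ × 111132 × cos(57.49800°) = +0.00135 × 111132 × 0.537329 = 80.6 m.

ΔN = -127 m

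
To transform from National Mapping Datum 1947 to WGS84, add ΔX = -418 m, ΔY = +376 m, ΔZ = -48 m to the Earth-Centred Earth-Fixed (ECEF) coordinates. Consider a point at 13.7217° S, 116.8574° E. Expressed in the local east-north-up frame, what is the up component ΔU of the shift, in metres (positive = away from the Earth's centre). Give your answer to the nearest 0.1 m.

The local up (radial) axis is (cos φ cos λ, cos φ sin λ, sin φ), giving ΔU = 183.451 + 325.869 + 11.386 = 520.71 m.

ΔU = 520.7 m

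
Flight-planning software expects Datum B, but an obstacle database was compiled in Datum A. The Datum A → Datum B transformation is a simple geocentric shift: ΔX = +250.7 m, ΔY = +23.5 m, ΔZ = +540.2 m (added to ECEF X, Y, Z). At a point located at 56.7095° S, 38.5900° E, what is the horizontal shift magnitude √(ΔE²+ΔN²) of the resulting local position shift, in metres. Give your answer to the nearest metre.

492 m

The local east axis at (φ, λ) is (−sin λ, cos λ, 0), so ΔE = −sin(38.5900°)·250.7 + cos(38.5900°)·23.5 = -138.00 m.
The local north axis is (−sin φ cos λ, −sin φ sin λ, cos φ), giving ΔN = 163.798 + 12.253 + 296.507 = 472.56 m.
Horizontal magnitude = √(ΔE² + ΔN²) = √((-138.00)² + 472.56²) = 492.30 m.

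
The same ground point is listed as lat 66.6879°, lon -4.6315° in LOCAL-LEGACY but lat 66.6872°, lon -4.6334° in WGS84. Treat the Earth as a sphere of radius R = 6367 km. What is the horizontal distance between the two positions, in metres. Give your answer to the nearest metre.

Δφ = 66.6872° − 66.6879° = -0.0007°; Δλ = -4.6334° − -4.6315° = -0.0019°.
1° along a meridian = πR/180 = 111125 m.
ΔN = Δφ × 111125 = -77.8 m; ΔE = Δλ × 111125 × cos(66.6879°) = -0.0019 × 111125 × 0.395739 = -83.6 m.
Distance = √(ΔE² + ΔN²) = √((-83.6)² + (-77.8)²) = 114.2 m.

114 m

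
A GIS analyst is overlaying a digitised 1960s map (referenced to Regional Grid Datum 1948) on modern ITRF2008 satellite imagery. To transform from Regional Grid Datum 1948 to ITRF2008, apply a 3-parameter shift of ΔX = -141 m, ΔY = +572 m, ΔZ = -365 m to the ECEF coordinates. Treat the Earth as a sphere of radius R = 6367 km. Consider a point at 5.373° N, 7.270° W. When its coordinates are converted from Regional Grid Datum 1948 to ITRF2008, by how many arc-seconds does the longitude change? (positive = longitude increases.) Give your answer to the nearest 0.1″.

Δλ = 17.9″

sin φ = 0.093639, cos φ = 0.995606, sin λ = -0.126545, cos λ = 0.991961.
East component: ΔE = −sin λ·ΔX + cos λ·ΔY = −(-0.126545)(-141) + (0.991961)(572) = 549.56 m.
1° of latitude spans πR/180 = 111125 m; at latitude φ, 1° of longitude spans that × cos φ = 110636.9 m, so Δλ = 549.56 / 110636.9 × 3600 = 17.882″.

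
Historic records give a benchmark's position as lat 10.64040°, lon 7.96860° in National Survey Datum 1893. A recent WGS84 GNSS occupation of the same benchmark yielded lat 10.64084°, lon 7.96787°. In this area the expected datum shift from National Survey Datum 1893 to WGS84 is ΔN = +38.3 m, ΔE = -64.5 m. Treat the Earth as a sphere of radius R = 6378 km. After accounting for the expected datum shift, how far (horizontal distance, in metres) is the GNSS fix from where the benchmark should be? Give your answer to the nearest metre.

Observed coordinate differences: Δφ = +0.00044°, Δλ = -0.00073°.
Converting to metres (1° lat = 111317 m, cos φ = 0.982805): observed ΔN = 49.0 m, observed ΔE = -79.9 m.
Subtracting the expected shift leaves a residual of 49.0 − (38.3) = 10.7 m north and -79.9 − (-64.5) = -15.4 m east.
Residual distance = √(10.7² + (-15.4)²) = 18.7 m.

19 m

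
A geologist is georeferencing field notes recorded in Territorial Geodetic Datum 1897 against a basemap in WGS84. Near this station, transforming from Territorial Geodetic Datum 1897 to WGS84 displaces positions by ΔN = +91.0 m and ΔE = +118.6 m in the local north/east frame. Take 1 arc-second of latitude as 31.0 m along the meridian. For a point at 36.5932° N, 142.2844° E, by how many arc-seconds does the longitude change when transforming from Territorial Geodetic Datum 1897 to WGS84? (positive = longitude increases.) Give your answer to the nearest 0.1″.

Δλ = 4.8″

At latitude 36.5932°, cos φ = 0.802888.
1″ of longitude at this latitude = 31.00 × cos φ = 24.8895 m, so Δλ = 118.6 / 24.8895 = 4.765″.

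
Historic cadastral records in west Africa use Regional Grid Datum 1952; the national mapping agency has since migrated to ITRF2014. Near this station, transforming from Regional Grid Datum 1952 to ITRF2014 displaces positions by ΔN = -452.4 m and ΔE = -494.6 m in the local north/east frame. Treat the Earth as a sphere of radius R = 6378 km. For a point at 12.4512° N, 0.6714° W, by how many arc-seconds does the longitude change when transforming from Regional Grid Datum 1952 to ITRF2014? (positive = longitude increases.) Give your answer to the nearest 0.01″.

At latitude 12.4512°, cos φ = 0.976480.
One radian of longitude at latitude φ spans R cos φ, so Δλ = ΔE / (R cos φ) = -494.6 / (6378000 × 0.976480) = -7.9416e-05 rad = -16.381″.

Δλ = -16.38″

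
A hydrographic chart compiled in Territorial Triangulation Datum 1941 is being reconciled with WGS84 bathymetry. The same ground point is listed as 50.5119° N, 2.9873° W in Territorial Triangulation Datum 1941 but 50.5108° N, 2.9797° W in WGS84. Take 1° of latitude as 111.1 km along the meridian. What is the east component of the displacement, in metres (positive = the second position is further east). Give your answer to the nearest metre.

Δφ = 50.5108° − 50.5119° = -0.0011°; Δλ = -2.9797° − -2.9873° = +0.0076°.
ΔN = Δφ × 111100 = -122.2 m; ΔE = Δλ × 111100 × cos(50.5119°) = +0.0076 × 111100 × 0.635918 = 536.9 m.

ΔE = 537 m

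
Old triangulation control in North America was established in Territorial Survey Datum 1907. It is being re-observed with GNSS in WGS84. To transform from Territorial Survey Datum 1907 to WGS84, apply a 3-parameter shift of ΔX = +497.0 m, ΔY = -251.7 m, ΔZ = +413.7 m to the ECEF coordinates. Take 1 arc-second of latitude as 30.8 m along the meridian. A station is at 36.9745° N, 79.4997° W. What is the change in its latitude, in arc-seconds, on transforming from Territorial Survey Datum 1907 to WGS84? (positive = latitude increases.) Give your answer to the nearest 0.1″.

sin φ = 0.601460, cos φ = 0.798903, sin λ = -0.983254, cos λ = 0.182241.
North component: ΔN = −sin φ cos λ·ΔX − sin φ sin λ·ΔY + cos φ·ΔZ = −(0.601460)(0.182241)(497.0) − (0.601460)(-0.983254)(-251.7) + (0.798903)(413.7) = 127.18 m.
1° of latitude spans 3600 × 30.80 = 110880 m, so Δφ = 127.18 / 110880 × 3600 = 4.129″.

Δφ = 4.1″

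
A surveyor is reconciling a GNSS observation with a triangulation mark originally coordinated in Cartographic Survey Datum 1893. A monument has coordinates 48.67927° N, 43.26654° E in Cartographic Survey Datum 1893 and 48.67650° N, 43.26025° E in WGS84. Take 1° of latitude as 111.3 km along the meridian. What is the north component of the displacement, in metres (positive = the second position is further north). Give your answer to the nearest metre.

Δφ = 48.67650° − 48.67927° = -0.00277°; Δλ = 43.26025° − 43.26654° = -0.00629°.
ΔN = Δφ × 111300 = -308.3 m; ΔE = Δλ × 111300 × cos(48.67927°) = -0.00629 × 111300 × 0.660273 = -462.2 m.

ΔN = -308 m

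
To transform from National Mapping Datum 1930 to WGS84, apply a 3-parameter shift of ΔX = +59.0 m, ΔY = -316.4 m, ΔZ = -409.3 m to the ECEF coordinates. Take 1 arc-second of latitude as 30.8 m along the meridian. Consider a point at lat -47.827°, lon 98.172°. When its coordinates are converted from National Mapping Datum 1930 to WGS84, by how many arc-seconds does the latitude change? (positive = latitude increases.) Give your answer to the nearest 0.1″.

Δφ = -16.7″

sin φ = -0.741121, cos φ = 0.671371, sin λ = 0.989846, cos λ = -0.142145.
North component: ΔN = −sin φ cos λ·ΔX − sin φ sin λ·ΔY + cos φ·ΔZ = −(-0.741121)(-0.142145)(59.0) − (-0.741121)(0.989846)(-316.4) + (0.671371)(-409.3) = -513.12 m.
1° of latitude spans 3600 × 30.80 = 110880 m, so Δφ = -513.12 / 110880 × 3600 = -16.660″.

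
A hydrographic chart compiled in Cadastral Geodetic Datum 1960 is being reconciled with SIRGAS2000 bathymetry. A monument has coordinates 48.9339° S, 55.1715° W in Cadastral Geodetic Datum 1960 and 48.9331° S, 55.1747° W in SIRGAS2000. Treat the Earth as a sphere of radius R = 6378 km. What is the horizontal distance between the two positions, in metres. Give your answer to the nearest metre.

250 m

Δφ = -48.9331° − -48.9339° = +0.0008°; Δλ = -55.1747° − -55.1715° = -0.0032°.
1° along a meridian = πR/180 = 111317 m.
ΔN = Δφ × 111317 = 89.1 m; ΔE = Δλ × 111317 × cos(-48.9339°) = -0.0032 × 111317 × 0.656929 = -234.0 m.
Distance = √(ΔE² + ΔN²) = √((-234.0)² + 89.1²) = 250.4 m.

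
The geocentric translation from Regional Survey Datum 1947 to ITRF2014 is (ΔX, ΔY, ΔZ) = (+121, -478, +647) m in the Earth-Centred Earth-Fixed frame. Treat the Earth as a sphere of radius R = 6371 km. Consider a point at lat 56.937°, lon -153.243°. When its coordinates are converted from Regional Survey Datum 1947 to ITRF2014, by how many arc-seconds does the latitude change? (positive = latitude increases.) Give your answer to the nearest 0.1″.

Δφ = 8.5″

sin φ = 0.838071, cos φ = 0.545561, sin λ = -0.450208, cos λ = -0.892924.
North component: ΔN = −sin φ cos λ·ΔX − sin φ sin λ·ΔY + cos φ·ΔZ = −(0.838071)(-0.892924)(121) − (0.838071)(-0.450208)(-478) + (0.545561)(647) = 263.17 m.
1° of latitude spans πR/180 = 111195 m, so Δφ = 263.17 / 111195 × 3600 = 8.520″.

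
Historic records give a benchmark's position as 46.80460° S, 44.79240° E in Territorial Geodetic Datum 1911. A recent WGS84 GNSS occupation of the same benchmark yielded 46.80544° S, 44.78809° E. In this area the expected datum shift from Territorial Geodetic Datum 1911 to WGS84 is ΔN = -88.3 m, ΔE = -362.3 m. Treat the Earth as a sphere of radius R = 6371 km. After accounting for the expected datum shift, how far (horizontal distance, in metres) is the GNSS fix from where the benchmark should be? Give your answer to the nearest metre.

Observed coordinate differences: Δφ = -0.00084°, Δλ = -0.00431°.
Converting to metres (1° lat = 111195 m, cos φ = 0.684489): observed ΔN = -93.4 m, observed ΔE = -328.0 m.
Subtracting the expected shift leaves a residual of -93.4 − (-88.3) = -5.1 m north and -328.0 − (-362.3) = 34.3 m east.
Residual distance = √((-5.1)² + 34.3²) = 34.6 m.

35 m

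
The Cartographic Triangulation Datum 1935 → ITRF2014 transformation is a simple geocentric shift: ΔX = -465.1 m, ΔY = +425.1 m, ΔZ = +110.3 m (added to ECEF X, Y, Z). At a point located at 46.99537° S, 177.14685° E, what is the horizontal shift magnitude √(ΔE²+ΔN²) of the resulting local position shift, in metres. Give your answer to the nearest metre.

The local east axis at (φ, λ) is (−sin λ, cos λ, 0), so ΔE = −sin(177.14685°)·(-465.1) + cos(177.14685°)·425.1 = -401.42 m.
The local north axis is (−sin φ cos λ, −sin φ sin λ, cos φ), giving ΔN = 339.705 + 15.474 + 75.231 = 430.41 m.
Horizontal magnitude = √(ΔE² + ΔN²) = √((-401.42)² + 430.41²) = 588.55 m.

589 m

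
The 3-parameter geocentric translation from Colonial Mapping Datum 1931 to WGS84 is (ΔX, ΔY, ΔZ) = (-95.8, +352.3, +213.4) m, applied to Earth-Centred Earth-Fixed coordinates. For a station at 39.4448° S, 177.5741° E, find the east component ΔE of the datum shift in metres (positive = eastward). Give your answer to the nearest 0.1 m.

ΔE = -347.9 m

At φ = -39.4448°, λ = 177.5741°: sin φ = -0.635335, cos φ = 0.772237, sin λ = 0.042327, cos λ = -0.999104.
ΔE = −sin λ·ΔX + cos λ·ΔY = −(0.042327)·(-95.8) + (-0.999104)·(352.3) = -347.93 m.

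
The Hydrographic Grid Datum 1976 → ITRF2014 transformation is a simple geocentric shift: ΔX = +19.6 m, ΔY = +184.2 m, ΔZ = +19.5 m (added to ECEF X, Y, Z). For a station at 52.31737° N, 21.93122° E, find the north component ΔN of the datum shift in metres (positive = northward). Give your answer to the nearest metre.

The local north axis is (−sin φ cos λ, −sin φ sin λ, cos φ), giving ΔN = -14.389 − 54.447 + 11.920 = -56.92 m.

ΔN = -57 m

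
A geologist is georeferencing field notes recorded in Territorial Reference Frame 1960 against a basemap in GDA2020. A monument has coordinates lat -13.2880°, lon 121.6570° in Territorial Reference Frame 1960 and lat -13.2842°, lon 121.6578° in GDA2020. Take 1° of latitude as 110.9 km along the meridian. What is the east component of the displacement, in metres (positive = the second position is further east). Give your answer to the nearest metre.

ΔE = 86 m

Δφ = -13.2842° − -13.2880° = +0.0038°; Δλ = 121.6578° − 121.6570° = +0.0008°.
ΔN = Δφ × 110900 = 421.4 m; ΔE = Δλ × 110900 × cos(-13.2880°) = +0.0008 × 110900 × 0.973227 = 86.3 m.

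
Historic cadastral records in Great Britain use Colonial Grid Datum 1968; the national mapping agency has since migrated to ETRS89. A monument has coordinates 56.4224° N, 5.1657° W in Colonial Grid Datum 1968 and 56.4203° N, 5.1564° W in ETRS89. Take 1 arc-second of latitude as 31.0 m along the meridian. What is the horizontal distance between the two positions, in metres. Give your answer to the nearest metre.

620 m

Δφ = 56.4203° − 56.4224° = -0.0021°; Δλ = -5.1564° − -5.1657° = +0.0093°.
1° of latitude = 3600 × 31.00 = 111600 m.
ΔN = Δφ × 111600 = -234.4 m; ΔE = Δλ × 111600 × cos(56.4224°) = +0.0093 × 111600 × 0.553066 = 574.0 m.
Distance = √(ΔE² + ΔN²) = √(574.0² + (-234.4)²) = 620.0 m.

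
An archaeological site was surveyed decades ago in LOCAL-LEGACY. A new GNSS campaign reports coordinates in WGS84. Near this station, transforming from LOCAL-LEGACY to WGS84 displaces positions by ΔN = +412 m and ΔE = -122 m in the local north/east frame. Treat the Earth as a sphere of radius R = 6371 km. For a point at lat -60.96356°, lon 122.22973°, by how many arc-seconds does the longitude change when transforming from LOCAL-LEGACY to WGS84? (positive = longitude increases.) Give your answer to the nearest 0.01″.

Δλ = -8.14″

At latitude -60.96356°, cos φ = 0.485366.
One radian of longitude at latitude φ spans R cos φ, so Δλ = ΔE / (R cos φ) = -122.0 / (6371000 × 0.485366) = -3.9453e-05 rad = -8.138″.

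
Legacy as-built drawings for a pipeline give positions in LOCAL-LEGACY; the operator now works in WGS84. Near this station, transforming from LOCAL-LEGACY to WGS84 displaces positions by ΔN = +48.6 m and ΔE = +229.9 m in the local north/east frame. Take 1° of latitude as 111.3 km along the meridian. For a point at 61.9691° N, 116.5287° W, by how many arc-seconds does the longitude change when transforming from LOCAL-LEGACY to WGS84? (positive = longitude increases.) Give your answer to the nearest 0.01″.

At latitude 61.9691°, cos φ = 0.469948.
1° of longitude at this latitude = 111.3 × cos φ = 52.31 km, so Δλ = 229.9 / 52305.2 = 0.0043954° = 15.823″.

Δλ = 15.82″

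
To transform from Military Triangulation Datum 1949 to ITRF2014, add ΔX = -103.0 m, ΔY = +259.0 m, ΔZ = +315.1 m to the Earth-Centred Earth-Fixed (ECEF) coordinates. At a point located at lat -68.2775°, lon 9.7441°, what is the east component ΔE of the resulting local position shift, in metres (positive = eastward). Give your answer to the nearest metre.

ΔE = 273 m

The local east axis at (φ, λ) is (−sin λ, cos λ, 0), so ΔE = −sin(9.7441°)·(-103.0) + cos(9.7441°)·259.0 = 272.70 m.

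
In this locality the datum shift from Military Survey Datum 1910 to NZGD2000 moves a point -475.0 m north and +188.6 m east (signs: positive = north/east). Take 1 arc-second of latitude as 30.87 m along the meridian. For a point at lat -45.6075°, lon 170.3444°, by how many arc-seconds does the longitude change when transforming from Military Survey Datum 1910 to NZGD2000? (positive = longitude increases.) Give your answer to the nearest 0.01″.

At latitude -45.6075°, cos φ = 0.699570.
1″ of longitude at this latitude = 30.87 × cos φ = 21.5957 m, so Δλ = 188.6 / 21.5957 = 8.733″.

Δλ = 8.73″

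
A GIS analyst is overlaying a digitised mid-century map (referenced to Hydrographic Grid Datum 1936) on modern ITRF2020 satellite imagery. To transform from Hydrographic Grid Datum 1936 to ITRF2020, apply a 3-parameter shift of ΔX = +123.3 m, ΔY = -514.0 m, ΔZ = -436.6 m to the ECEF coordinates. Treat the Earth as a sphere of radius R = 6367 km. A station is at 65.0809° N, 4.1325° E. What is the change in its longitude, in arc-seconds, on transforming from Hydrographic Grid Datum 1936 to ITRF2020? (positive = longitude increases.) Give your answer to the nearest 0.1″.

Δλ = -40.1″

sin φ = 0.906904, cos φ = 0.421338, sin λ = 0.072063, cos λ = 0.997400.
East component: ΔE = −sin λ·ΔX + cos λ·ΔY = −(0.072063)(123.3) + (0.997400)(-514.0) = -521.55 m.
1° of latitude spans πR/180 = 111125 m; at latitude φ, 1° of longitude spans that × cos φ = 46821.3 m, so Δλ = -521.55 / 46821.3 × 3600 = -40.101″.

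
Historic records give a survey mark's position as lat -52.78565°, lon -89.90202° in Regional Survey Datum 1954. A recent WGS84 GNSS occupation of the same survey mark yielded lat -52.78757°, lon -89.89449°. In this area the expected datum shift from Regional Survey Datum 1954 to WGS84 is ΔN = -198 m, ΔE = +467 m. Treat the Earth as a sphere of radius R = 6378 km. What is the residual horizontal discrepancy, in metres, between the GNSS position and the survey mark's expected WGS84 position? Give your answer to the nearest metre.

Observed coordinate differences: Δφ = -0.00192°, Δλ = +0.00753°.
Converting to metres (1° lat = 111317 m, cos φ = 0.604799): observed ΔN = -213.7 m, observed ΔE = 507.0 m.
Subtracting the expected shift leaves a residual of -213.7 − (-198) = -15.7 m north and 507.0 − (467) = 40.0 m east.
Residual distance = √((-15.7)² + 40.0²) = 42.9 m.

43 m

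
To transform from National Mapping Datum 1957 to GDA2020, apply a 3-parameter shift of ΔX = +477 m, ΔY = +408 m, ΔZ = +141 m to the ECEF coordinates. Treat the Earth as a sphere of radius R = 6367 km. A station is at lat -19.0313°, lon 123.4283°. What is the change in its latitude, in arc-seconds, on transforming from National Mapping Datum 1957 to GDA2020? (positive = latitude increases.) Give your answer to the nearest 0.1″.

sin φ = -0.326085, cos φ = 0.945341, sin λ = 0.834576, cos λ = -0.550893.
North component: ΔN = −sin φ cos λ·ΔX − sin φ sin λ·ΔY + cos φ·ΔZ = −(-0.326085)(-0.550893)(477) − (-0.326085)(0.834576)(408) + (0.945341)(141) = 158.64 m.
1° of latitude spans πR/180 = 111125 m, so Δφ = 158.64 / 111125 × 3600 = 5.139″.

Δφ = 5.1″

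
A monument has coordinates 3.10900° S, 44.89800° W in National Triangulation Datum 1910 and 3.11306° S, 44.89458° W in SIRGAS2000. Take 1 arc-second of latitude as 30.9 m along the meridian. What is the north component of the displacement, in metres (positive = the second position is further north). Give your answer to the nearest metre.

ΔN = -452 m

Δφ = -3.11306° − -3.10900° = -0.00406°; Δλ = -44.89458° − -44.89800° = +0.00342°.
1° of latitude = 3600 × 30.90 = 111240 m.
ΔN = Δφ × 111240 = -451.6 m; ΔE = Δλ × 111240 × cos(-3.10900°) = +0.00342 × 111240 × 0.998528 = 379.9 m.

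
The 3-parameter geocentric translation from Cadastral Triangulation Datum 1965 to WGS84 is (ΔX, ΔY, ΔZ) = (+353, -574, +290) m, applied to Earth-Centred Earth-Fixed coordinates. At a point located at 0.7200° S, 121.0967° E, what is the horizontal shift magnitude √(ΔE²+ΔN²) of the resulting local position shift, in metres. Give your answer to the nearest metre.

282 m

The local east axis at (φ, λ) is (−sin λ, cos λ, 0), so ΔE = −sin(121.0967°)·353 + cos(121.0967°)·(-574) = -5.81 m.
The local north axis is (−sin φ cos λ, −sin φ sin λ, cos φ), giving ΔN = -2.291 − 6.176 + 289.977 = 281.51 m.
Horizontal magnitude = √(ΔE² + ΔN²) = √((-5.81)² + 281.51²) = 281.57 m.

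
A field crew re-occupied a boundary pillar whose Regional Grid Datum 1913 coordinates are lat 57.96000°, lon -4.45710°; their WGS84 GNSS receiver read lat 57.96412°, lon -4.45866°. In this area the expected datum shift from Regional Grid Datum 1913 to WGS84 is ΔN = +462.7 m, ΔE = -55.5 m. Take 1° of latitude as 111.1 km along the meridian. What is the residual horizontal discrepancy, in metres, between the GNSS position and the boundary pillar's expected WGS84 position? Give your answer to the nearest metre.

37 m

Observed coordinate differences: Δφ = +0.00412°, Δλ = -0.00156°.
Converting to metres (1° lat = 111100 m, cos φ = 0.530511): observed ΔN = 457.7 m, observed ΔE = -91.9 m.
Subtracting the expected shift leaves a residual of 457.7 − (462.7) = -5.0 m north and -91.9 − (-55.5) = -36.4 m east.
Residual distance = √((-5.0)² + (-36.4)²) = 36.8 m.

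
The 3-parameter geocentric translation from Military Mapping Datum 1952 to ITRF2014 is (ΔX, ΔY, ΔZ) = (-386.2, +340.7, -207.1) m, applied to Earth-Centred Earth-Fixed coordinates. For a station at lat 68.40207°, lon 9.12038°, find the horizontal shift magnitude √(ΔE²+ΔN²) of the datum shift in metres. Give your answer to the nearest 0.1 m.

458.4 m

The local east axis at (φ, λ) is (−sin λ, cos λ, 0), so ΔE = −sin(9.12038°)·(-386.2) + cos(9.12038°)·340.7 = 397.61 m.
The local north axis is (−sin φ cos λ, −sin φ sin λ, cos φ), giving ΔN = 354.545 − 50.212 − 76.232 = 228.10 m.
Horizontal magnitude = √(ΔE² + ΔN²) = √(397.61² + 228.10²) = 458.39 m.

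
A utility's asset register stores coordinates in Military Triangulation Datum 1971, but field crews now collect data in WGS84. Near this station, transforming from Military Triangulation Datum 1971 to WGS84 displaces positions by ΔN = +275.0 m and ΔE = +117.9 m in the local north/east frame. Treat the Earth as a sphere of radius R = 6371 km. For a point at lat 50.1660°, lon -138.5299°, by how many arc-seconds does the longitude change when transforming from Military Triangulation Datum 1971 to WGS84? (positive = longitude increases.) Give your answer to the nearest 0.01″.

At latitude 50.1660°, cos φ = 0.640565.
One radian of longitude at latitude φ spans R cos φ, so Δλ = ΔE / (R cos φ) = 117.9 / (6371000 × 0.640565) = 2.8890e-05 rad = 5.959″.

Δλ = 5.96″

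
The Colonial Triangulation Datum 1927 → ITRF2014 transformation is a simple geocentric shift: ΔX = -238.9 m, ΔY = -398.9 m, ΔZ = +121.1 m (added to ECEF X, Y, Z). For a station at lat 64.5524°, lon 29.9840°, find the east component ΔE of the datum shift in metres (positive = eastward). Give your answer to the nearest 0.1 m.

ΔE = -226.1 m

At φ = 64.5524°, λ = 29.9840°: sin φ = 0.902979, cos φ = 0.429685, sin λ = 0.499758, cos λ = 0.866165.
ΔE = −sin λ·ΔX + cos λ·ΔY = −(0.499758)·(-238.9) + (0.866165)·(-398.9) = -226.12 m.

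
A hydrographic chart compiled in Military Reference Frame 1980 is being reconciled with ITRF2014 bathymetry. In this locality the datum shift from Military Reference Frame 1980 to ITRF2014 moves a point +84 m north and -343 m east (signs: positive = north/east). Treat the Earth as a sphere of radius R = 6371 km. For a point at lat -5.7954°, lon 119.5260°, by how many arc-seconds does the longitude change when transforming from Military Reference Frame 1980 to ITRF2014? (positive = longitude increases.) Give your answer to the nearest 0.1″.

At latitude -5.7954°, cos φ = 0.994889.
One radian of longitude at latitude φ spans R cos φ, so Δλ = ΔE / (R cos φ) = -343.0 / (6371000 × 0.994889) = -5.4114e-05 rad = -11.162″.

Δλ = -11.2″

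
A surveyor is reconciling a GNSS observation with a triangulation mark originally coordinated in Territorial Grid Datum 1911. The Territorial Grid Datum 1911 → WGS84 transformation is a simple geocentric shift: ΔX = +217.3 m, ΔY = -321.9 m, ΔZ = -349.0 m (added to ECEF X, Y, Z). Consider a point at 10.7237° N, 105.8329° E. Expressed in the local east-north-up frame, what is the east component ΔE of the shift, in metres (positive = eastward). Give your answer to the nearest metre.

ΔE = -121 m

The local east axis at (φ, λ) is (−sin λ, cos λ, 0), so ΔE = −sin(105.8329°)·217.3 + cos(105.8329°)·(-321.9) = -121.23 m.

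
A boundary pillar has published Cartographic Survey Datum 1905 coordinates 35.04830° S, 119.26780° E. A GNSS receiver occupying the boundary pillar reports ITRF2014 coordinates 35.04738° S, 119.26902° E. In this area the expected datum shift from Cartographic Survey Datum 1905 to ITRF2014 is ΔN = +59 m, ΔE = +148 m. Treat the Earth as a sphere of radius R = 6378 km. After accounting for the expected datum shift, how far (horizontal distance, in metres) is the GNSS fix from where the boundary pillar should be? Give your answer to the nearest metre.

Observed coordinate differences: Δφ = +0.00092°, Δλ = +0.00122°.
Converting to metres (1° lat = 111317 m, cos φ = 0.818668): observed ΔN = 102.4 m, observed ΔE = 111.2 m.
Subtracting the expected shift leaves a residual of 102.4 − (59) = 43.4 m north and 111.2 − (148) = -36.8 m east.
Residual distance = √(43.4² + (-36.8)²) = 56.9 m.

57 m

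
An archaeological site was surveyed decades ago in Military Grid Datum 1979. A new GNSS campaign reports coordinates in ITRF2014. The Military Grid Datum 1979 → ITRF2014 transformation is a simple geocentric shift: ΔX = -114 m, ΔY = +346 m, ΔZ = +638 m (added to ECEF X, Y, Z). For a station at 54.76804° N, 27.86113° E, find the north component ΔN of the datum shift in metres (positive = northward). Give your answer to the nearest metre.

The local north axis is (−sin φ cos λ, −sin φ sin λ, cos φ), giving ΔN = 82.324 − 132.077 + 368.055 = 318.30 m.

ΔN = 318 m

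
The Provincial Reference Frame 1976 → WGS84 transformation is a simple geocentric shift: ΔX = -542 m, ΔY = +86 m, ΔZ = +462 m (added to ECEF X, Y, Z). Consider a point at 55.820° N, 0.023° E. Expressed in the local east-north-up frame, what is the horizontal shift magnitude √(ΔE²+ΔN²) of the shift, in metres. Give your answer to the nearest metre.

713 m

The local east axis at (φ, λ) is (−sin λ, cos λ, 0), so ΔE = −sin(0.023°)·(-542) + cos(0.023°)·86 = 86.22 m.
The local north axis is (−sin φ cos λ, −sin φ sin λ, cos φ), giving ΔN = 448.384 − 0.029 + 259.549 = 707.90 m.
Horizontal magnitude = √(ΔE² + ΔN²) = √(86.22² + 707.90²) = 713.14 m.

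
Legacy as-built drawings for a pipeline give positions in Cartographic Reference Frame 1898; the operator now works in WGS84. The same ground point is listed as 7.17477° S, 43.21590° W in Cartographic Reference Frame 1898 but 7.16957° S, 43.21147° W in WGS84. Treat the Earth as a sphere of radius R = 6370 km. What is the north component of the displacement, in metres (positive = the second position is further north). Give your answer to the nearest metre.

Δφ = -7.16957° − -7.17477° = +0.00520°; Δλ = -43.21147° − -43.21590° = +0.00443°.
1° along a meridian = πR/180 = 111177 m.
ΔN = Δφ × 111177 = 578.1 m; ΔE = Δλ × 111177 × cos(-7.17477°) = +0.00443 × 111177 × 0.992170 = 488.7 m.

ΔN = 578 m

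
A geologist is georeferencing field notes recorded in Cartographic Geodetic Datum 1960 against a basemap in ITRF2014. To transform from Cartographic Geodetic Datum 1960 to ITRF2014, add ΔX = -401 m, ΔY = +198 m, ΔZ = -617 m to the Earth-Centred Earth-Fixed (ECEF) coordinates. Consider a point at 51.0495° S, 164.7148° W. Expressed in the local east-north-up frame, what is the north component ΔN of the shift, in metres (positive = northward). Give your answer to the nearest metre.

ΔN = -128 m

The local north axis is (−sin φ cos λ, −sin φ sin λ, cos φ), giving ΔN = 300.822 − 40.593 − 387.876 = -127.65 m.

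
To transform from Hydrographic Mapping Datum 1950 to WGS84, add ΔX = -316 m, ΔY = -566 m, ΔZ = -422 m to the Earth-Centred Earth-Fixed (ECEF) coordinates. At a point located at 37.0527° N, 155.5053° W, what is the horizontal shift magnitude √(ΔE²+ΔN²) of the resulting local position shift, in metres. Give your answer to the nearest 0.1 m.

The local east axis at (φ, λ) is (−sin λ, cos λ, 0), so ΔE = −sin(-155.5053°)·(-316) + cos(-155.5053°)·(-566) = 384.04 m.
The local north axis is (−sin φ cos λ, −sin φ sin λ, cos φ), giving ΔN = -173.269 − 141.399 − 336.790 = -651.46 m.
Horizontal magnitude = √(ΔE² + ΔN²) = √(384.04² + (-651.46)²) = 756.23 m.

756.2 m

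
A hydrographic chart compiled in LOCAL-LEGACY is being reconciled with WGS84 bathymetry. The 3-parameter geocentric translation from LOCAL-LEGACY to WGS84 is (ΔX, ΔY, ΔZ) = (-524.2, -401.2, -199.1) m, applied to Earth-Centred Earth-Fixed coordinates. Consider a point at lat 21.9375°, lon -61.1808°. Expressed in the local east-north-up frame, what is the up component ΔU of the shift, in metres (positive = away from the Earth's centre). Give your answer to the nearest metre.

ΔU = 17 m

The local up (radial) axis is (cos φ cos λ, cos φ sin λ, sin φ), giving ΔU = -234.392 + 326.057 − 74.383 = 17.28 m.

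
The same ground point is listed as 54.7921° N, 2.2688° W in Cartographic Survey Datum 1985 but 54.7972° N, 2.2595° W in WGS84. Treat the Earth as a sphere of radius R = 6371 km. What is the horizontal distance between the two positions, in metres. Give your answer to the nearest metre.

Δφ = 54.7972° − 54.7921° = +0.0051°; Δλ = -2.2595° − -2.2688° = +0.0093°.
1° along a meridian = πR/180 = 111195 m.
ΔN = Δφ × 111195 = 567.1 m; ΔE = Δλ × 111195 × cos(54.7921°) = +0.0093 × 111195 × 0.576545 = 596.2 m.
Distance = √(ΔE² + ΔN²) = √(596.2² + 567.1²) = 822.8 m.

823 m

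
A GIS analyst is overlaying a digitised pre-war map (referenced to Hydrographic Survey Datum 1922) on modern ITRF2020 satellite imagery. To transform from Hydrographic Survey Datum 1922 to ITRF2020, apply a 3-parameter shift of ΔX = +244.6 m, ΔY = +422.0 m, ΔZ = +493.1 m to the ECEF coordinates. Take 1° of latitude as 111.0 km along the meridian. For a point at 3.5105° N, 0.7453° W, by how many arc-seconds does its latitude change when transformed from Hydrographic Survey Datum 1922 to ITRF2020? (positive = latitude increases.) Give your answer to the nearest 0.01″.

sin φ = 0.061231, cos φ = 0.998124, sin λ = -0.013008, cos λ = 0.999915.
North component: ΔN = −sin φ cos λ·ΔX − sin φ sin λ·ΔY + cos φ·ΔZ = −(0.061231)(0.999915)(244.6) − (0.061231)(-0.013008)(422.0) + (0.998124)(493.1) = 477.53 m.
1° of latitude spans 111000 m, so Δφ = 477.53 / 111000 × 3600 = 15.488″.

Δφ = 15.49″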